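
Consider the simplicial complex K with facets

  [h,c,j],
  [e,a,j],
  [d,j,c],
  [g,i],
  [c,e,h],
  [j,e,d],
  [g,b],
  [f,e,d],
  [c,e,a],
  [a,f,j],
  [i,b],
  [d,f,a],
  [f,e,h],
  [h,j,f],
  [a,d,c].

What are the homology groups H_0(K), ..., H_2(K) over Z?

H_0 = Z^2,  H_1 = Z ⊕ Z/2,  H_2 = 0.

Take the total order a < b < c < d < e < f < g < h < i < j on the vertex set. Then K (dimension 2) consists of the simplices:

  0-simplices (10): a, b, c, d, e, f, g, h, i, j
  1-simplices (21): ac, ad, ae, af, aj, bg, bi, cd, ce, ch, cj, de, df, dj, ef, eh, ej, fh, fj, gi, hj
  2-simplices (12): acd, ace, adf, aej, afj, cdj, ceh, chj, def, dej, efh, fhj

Hence C_0 ≅ Z^10, C_1 ≅ Z^21, C_2 ≅ Z^12.

The boundary map ∂_1: C_1 → C_0 sends each edge [p,q] (with p < q) to q − p.
The resulting 10×21 matrix has rank 8, and its Smith normal form has invariant factors (1,1,1,1,1,1,1,1).

∂_2: C_2 → C_1 acts by ∂[p,q,r] = [q,r] − [p,r] + [p,q]. For instance
  ∂ace = ce − ae + ac,
  ∂ceh = eh − ch + ce.
The resulting 21×12 matrix has rank 12, and its Smith normal form has invariant factors (1,1,1,1,1,1,1,1,1,1,1,2).

Reading off H_k = ker ∂_k / im ∂_{k+1}:

  H_0: rank C_0 − rank ∂_1 = 10 − 8 = 2, and the invariant factors of ∂_1 are all 1, so H_0 ≅ Z^2.
  H_1: rank ker ∂_1 − rank ∂_2 = (21 − 8) − 12 = 1, and ∂_2 has invariant factor 2 > 1, so H_1 ≅ Z ⊕ Z/2.
  H_2: rank ker ∂_2 − rank ∂_3 = (12 − 12) − 0 = 0, and there is no ∂_3, so H_2 ≅ 0.

(K is a triangulation of the disjoint union of the circle S^1 and the real projective plane RP^2.)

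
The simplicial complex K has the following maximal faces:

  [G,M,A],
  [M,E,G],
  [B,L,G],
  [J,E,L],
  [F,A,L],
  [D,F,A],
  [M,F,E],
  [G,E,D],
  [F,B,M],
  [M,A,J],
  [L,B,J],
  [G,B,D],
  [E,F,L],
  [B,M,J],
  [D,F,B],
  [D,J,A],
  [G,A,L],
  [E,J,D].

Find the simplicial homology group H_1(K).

H_1 = Z^2.

Take the total order A < B < D < E < F < G < J < L < M on the vertex set. Then K (dimension 2) consists of the simplices:

  0-simplices (9): A, B, D, E, F, G, J, L, M
  1-simplices (27): AD, AF, AG, AJ, AL, AM, BD, BF, BG, BJ, BL, BM, DE, DF, DG, DJ, EF, EG, EJ, EL, EM, FL, FM, GL, GM, JL, JM
  2-simplices (18): ADF, ADJ, AFL, AGL, AGM, AJM, BDF, BDG, BFM, BGL, BJL, BJM, DEG, DEJ, EFL, EFM, EGM, EJL

giving chain groups C_0 ≅ Z^9, C_1 ≅ Z^27, C_2 ≅ Z^18.

∂_1: C_1 → C_0 is given by ∂[p,q] = [q] − [p].
As a 9×27 matrix over Z this has rank 8, with invariant factors (1,1,1,1,1,1,1,1).

The boundary map ∂_2: C_2 → C_1 maps a triangle to the signed sum of its edges. For instance
  ∂DEJ = EJ − DJ + DE,
  ∂ADJ = DJ − AJ + AD.
The resulting 27×18 matrix has rank 17, and its Smith normal form has invariant factors (1,1,1,1,1,1,1,1,1,1,1,1,1,1,1,1,1).

From H_k ≅ ker(∂_k) / im(∂_{k+1}) we obtain:

  H_1: rank ker ∂_1 − rank ∂_2 = (27 − 8) − 17 = 2, and the invariant factors of ∂_2 are all 1, so H_1 = Z^2.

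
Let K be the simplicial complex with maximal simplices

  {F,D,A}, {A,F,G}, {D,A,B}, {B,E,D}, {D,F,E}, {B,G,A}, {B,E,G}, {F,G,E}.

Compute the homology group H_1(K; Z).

Fix the vertex order A < B < D < E < F < G and write every simplex with vertices in increasing order. Then dim K = 2 and the simplices of K are:

  0-simplices (6): A, B, D, E, F, G
  1-simplices (12): AB, AD, AF, AG, BD, BE, BG, DE, DF, EF, EG, FG
  2-simplices (8): ABD, ABG, ADF, AFG, BDE, BEG, DEF, EFG

giving chain groups C_0 ≅ Z^6, C_1 ≅ Z^12, C_2 ≅ Z^8.

∂_1: C_1 → C_0 maps an edge to its endpoints' difference, ∂[p,q] = q − p.
This gives a 6×12 integer matrix of rank 5; reducing to Smith normal form yields diagonal entries (1,1,1,1,1).

The boundary map ∂_2: C_2 → C_1 sends each 2-simplex [p,q,r] to [q,r] − [p,r] + [p,q]. For instance
  ∂EFG = FG − EG + EF,
  ∂DEF = EF − DF + DE.
This gives a 12×8 integer matrix of rank 7; reducing to Smith normal form yields diagonal entries (1,1,1,1,1,1,1).

From H_k ≅ ker(∂_k) / im(∂_{k+1}) we obtain:

  H_1: rank ker ∂_1 − rank ∂_2 = (12 − 5) − 7 = 0, and the invariant factors of ∂_2 are all 1, so H_1 = 0.

H_1 = 0.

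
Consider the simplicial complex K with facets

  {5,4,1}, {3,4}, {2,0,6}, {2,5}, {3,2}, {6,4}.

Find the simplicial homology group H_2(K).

H_2 ≅ 0.

Take the total order 0 < 1 < 2 < 3 < 4 < 5 < 6 on the vertex set. Then K (dimension 2) consists of the simplices:

  0-simplices (7): [0], [1], [2], [3], [4], [5], [6]
  1-simplices (10): [0,2], [0,6], [1,4], [1,5], [2,3], [2,5], [2,6], [3,4], [4,5], [4,6]
  2-simplices (2): [0,2,6], [1,4,5]

giving chain groups C_0 ≅ Z^7, C_1 ≅ Z^10, C_2 ≅ Z^2.

Boundary ∂_1: C_1 → C_0 maps an edge to its endpoints' difference, ∂[p,q] = q − p.
The resulting 7×10 matrix has rank 6, and its Smith normal form has invariant factors (1,1,1,1,1,1).

The boundary map ∂_2: C_2 → C_1 acts by ∂[p,q,r] = [q,r] − [p,r] + [p,q]. For instance
  ∂[1,4,5] = [4,5] − [1,5] + [1,4],
  ∂[0,2,6] = [2,6] − [0,6] + [0,2].
As a 10×2 matrix over Z this has rank 2, with invariant factors (1,1).

From H_k ≅ ker(∂_k) / im(∂_{k+1}) we obtain:

  H_2: rank ker ∂_2 − rank ∂_3 = (2 − 2) − 0 = 0, and there is no ∂_3, so H_2 ≅ 0.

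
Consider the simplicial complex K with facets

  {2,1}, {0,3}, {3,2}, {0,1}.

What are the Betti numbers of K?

We work with the vertex ordering 0 < 1 < 2 < 3. The simplices of K, each written with vertices in increasing order, are:

  0-simplices (4): [0], [1], [2], [3]
  1-simplices (4): [0,1], [0,3], [1,2], [2,3]

giving chain groups C_0 ≅ Z^4, C_1 ≅ Z^4.

The boundary map ∂_1: C_1 → C_0 is given by ∂[p,q] = [q] − [p]. For instance
  ∂[0,1] = [1] − [0].
The resulting 4×4 matrix has rank 3, and its Smith normal form has invariant factors (1,1,1).

From H_k ≅ ker(∂_k) / im(∂_{k+1}) we obtain:

  H_0: rank C_0 − rank ∂_1 = 4 − 3 = 1, and the invariant factors of ∂_1 are all 1, so H_0 ≅ Z.
  H_1: rank ker ∂_1 − rank ∂_2 = (4 − 3) − 0 = 1, and there is no ∂_2, so H_1 ≅ Z.

As a check, the Euler characteristic is 4 − 4 = 0, which agrees with 1 − 1 = 0.

Hence the Betti numbers are b_0 = 1, b_1 = 1.

b_0 = 1, b_1 = 1.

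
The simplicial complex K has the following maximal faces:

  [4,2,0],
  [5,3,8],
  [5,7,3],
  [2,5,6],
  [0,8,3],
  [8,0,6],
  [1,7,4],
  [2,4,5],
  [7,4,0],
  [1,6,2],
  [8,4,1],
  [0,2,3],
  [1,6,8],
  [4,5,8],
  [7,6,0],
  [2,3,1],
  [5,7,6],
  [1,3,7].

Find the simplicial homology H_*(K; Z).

We work with the vertex ordering 0 < 1 < 2 < 3 < 4 < 5 < 6 < 7 < 8. The simplices of K, each written with vertices in increasing order, are:

  0-simplices (9): [0], [1], [2], [3], [4], [5], [6], [7], [8]
  1-simplices (27): (27 of them)
  2-simplices (18): [0,2,3], [0,2,4], [0,3,8], [0,4,7], [0,6,7], [0,6,8], [1,2,3], [1,2,6], [1,3,7], [1,4,7], [1,4,8], [1,6,8], [2,4,5], [2,5,6], [3,5,7], [3,5,8], [4,5,8], [5,6,7]

so the chain groups are C_0 ≅ Z^9, C_1 ≅ Z^27, C_2 ≅ Z^18.

Boundary ∂_1: C_1 → C_0 sends each edge [p,q] (with p < q) to q − p.
As a 9×27 matrix over Z this has rank 8, with invariant factors (1,1,1,1,1,1,1,1).

The boundary map ∂_2: C_2 → C_1 maps a triangle to the signed sum of its edges. For instance
  ∂[1,3,7] = [3,7] − [1,7] + [1,3],
  ∂[2,5,6] = [5,6] − [2,6] + [2,5].
The resulting 27×18 matrix has rank 17, and its Smith normal form has invariant factors (1,1,1,1,1,1,1,1,1,1,1,1,1,1,1,1,1).

Computing H_k = (kernel of ∂_k) / (image of ∂_{k+1}):

  H_0: rank C_0 − rank ∂_1 = 9 − 8 = 1, and the invariant factors of ∂_1 are all 1, so H_0 = Z.
  H_1: rank ker ∂_1 − rank ∂_2 = (27 − 8) − 17 = 2, and the invariant factors of ∂_2 are all 1, so H_1 = Z^2.
  H_2: rank ker ∂_2 − rank ∂_3 = (18 − 17) − 0 = 1, and there is no ∂_3, so H_2 = Z.

(K is a triangulation of the torus T^2.)

H_0 = Z,  H_1 = Z^2,  H_2 = Z.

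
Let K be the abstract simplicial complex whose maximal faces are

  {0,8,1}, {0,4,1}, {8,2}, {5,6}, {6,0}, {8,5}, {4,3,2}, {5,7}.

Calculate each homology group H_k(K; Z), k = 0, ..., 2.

H_0 ≅ Z,  H_1 ≅ Z^2,  H_2 = 0.

Fix the vertex order 0 < 1 < 2 < 3 < 4 < 5 < 6 < 7 < 8 and write every simplex with vertices in increasing order. Then dim K = 2 and the simplices of K are:

  0-simplices (9): [0], [1], [2], [3], [4], [5], [6], [7], [8]
  1-simplices (13): [0,1], [0,4], [0,6], [0,8], [1,4], [1,8], [2,3], [2,4], [2,8], [3,4], [5,6], [5,7], [5,8]
  2-simplices (3): [0,1,4], [0,1,8], [2,3,4]

giving chain groups C_0 ≅ Z^9, C_1 ≅ Z^13, C_2 ≅ Z^3.

The boundary map ∂_1: C_1 → C_0 is given by ∂[p,q] = [q] − [p]. For instance
  ∂[2,3] = [3] − [2].
As a 9×13 matrix over Z this has rank 8, with invariant factors (1,1,1,1,1,1,1,1).

Boundary ∂_2: C_2 → C_1 acts by ∂[p,q,r] = [q,r] − [p,r] + [p,q]. For instance
  ∂[2,3,4] = [3,4] − [2,4] + [2,3],
  ∂[0,1,8] = [1,8] − [0,8] + [0,1].
As a 13×3 matrix over Z this has rank 3, with invariant factors (1,1,1).

From H_k ≅ ker(∂_k) / im(∂_{k+1}) we obtain:

  H_0: rank C_0 − rank ∂_1 = 9 − 8 = 1, and the invariant factors of ∂_1 are all 1, so H_0 = Z.
  H_1: rank ker ∂_1 − rank ∂_2 = (13 − 8) − 3 = 2, and the invariant factors of ∂_2 are all 1, so H_1 = Z^2.
  H_2: rank ker ∂_2 − rank ∂_3 = (3 − 3) − 0 = 0, and there is no ∂_3, so H_2 = 0.

As a check, the Euler characteristic is 9 − 13 + 3 = -1, which agrees with 1 − 2 + 0 = -1.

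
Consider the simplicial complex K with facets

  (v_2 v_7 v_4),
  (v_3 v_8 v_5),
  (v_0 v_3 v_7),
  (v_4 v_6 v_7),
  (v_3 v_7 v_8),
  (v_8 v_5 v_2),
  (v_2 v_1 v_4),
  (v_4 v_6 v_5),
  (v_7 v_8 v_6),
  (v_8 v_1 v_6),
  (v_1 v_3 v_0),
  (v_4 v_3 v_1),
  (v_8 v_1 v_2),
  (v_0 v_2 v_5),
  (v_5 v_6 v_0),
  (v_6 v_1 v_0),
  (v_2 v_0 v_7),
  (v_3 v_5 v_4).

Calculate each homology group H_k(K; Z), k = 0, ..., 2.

Fix the vertex order v_0 < v_1 < v_2 < v_3 < v_4 < v_5 < v_6 < v_7 < v_8 and write every simplex with vertices in increasing order. Then dim K = 2 and the simplices of K are:

  0-simplices (9): [v_0], [v_1], [v_2], [v_3], [v_4], [v_5], [v_6], [v_7], [v_8]
  1-simplices (27): (27 of them)
  2-simplices (18): (18 of them)

giving chain groups C_0 ≅ Z^9, C_1 ≅ Z^27, C_2 ≅ Z^18.

The boundary map ∂_1: C_1 → C_0 is given by ∂[p,q] = [q] − [p]. For instance
  ∂[v_2,v_5] = [v_5] − [v_2].
The 9×27 boundary matrix has rank 8 and Smith normal form diag(1,1,1,1,1,1,1,1).

The boundary map ∂_2: C_2 → C_1 maps a triangle to the signed sum of its edges. For instance
  ∂[v_1,v_2,v_8] = [v_2,v_8] − [v_1,v_8] + [v_1,v_2],
  ∂[v_1,v_3,v_4] = [v_3,v_4] − [v_1,v_4] + [v_1,v_3].
As a 27×18 matrix over Z this has rank 17, with invariant factors (1,1,1,1,1,1,1,1,1,1,1,1,1,1,1,1,1).

Computing H_k = (kernel of ∂_k) / (image of ∂_{k+1}):

  H_0: rank C_0 − rank ∂_1 = 9 − 8 = 1, and the invariant factors of ∂_1 are all 1, so H_0 = Z.
  H_1: rank ker ∂_1 − rank ∂_2 = (27 − 8) − 17 = 2, and the invariant factors of ∂_2 are all 1, so H_1 = Z^2.
  H_2: rank ker ∂_2 − rank ∂_3 = (18 − 17) − 0 = 1, and there is no ∂_3, so H_2 = Z.

H_0 = Z,  H_1 = Z^2,  H_2 = Z.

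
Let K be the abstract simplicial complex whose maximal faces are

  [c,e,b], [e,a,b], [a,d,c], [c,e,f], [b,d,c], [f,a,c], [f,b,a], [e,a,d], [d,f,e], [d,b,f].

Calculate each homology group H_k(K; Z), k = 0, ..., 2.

H_0 ≅ Z,  H_1 ≅ Z_2,  H_2 = 0.

Order the vertices as a < b < c < d < e < f. Listing each simplex with vertices in this order, K has dimension 2 with simplices:

  0-simplices (6): a, b, c, d, e, f
  1-simplices (15): ab, ac, ad, ae, af, bc, bd, be, bf, cd, ce, cf, de, df, ef
  2-simplices (10): abe, abf, acd, acf, ade, bcd, bce, bdf, cef, def

so the chain groups are C_0 ≅ Z^6, C_1 ≅ Z^15, C_2 ≅ Z^10.

Boundary ∂_1: C_1 → C_0 is given by ∂[p,q] = [q] − [p].
The 6×15 boundary matrix has rank 5 and Smith normal form diag(1,1,1,1,1).

The boundary map ∂_2: C_2 → C_1 sends each 2-simplex [p,q,r] to [q,r] − [p,r] + [p,q]. For instance
  ∂bdf = df − bf + bd,
  ∂abe = be − ae + ab.
As a 15×10 matrix over Z this has rank 10, with invariant factors (1,1,1,1,1,1,1,1,1,2).

Reading off H_k = ker ∂_k / im ∂_{k+1}:

  H_0: rank C_0 − rank ∂_1 = 6 − 5 = 1, and the invariant factors of ∂_1 are all 1, so H_0 ≅ Z.
  H_1: rank ker ∂_1 − rank ∂_2 = (15 − 5) − 10 = 0, and ∂_2 has invariant factor 2 > 1, so H_1 ≅ Z_2.
  H_2: rank ker ∂_2 − rank ∂_3 = (10 − 10) − 0 = 0, and there is no ∂_3, so H_2 ≅ 0.

As a check, the Euler characteristic is 6 − 15 + 10 = 1, which agrees with 1 − 0 + 0 = 1.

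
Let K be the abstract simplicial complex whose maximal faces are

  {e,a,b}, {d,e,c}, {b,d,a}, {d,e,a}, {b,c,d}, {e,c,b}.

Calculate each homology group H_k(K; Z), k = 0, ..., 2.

H_0 ≅ Z,  H_1 = 0,  H_2 ≅ Z.

We work with the vertex ordering a < b < c < d < e. The simplices of K, each written with vertices in increasing order, are:

  0-simplices (5): a, b, c, d, e
  1-simplices (9): ab, ad, ae, bc, bd, be, cd, ce, de
  2-simplices (6): abd, abe, ade, bcd, bce, cde

so the chain groups are C_0 ≅ Z^5, C_1 ≅ Z^9, C_2 ≅ Z^6.

∂_1: C_1 → C_0 sends each edge [p,q] (with p < q) to q − p. For instance
  ∂ab = b − a.
The 5×9 boundary matrix has rank 4 and Smith normal form diag(1,1,1,1).

∂_2: C_2 → C_1 maps a triangle to the signed sum of its edges. For instance
  ∂abe = be − ae + ab,
  ∂bce = ce − be + bc.
The 9×6 boundary matrix has rank 5 and Smith normal form diag(1,1,1,1,1).

Reading off H_k = ker ∂_k / im ∂_{k+1}:

  H_0: rank C_0 − rank ∂_1 = 5 − 4 = 1, and the invariant factors of ∂_1 are all 1, so H_0 ≅ Z.
  H_1: rank ker ∂_1 − rank ∂_2 = (9 − 4) − 5 = 0, and the invariant factors of ∂_2 are all 1, so H_1 ≅ 0.
  H_2: rank ker ∂_2 − rank ∂_3 = (6 − 5) − 0 = 1, and there is no ∂_3, so H_2 ≅ Z.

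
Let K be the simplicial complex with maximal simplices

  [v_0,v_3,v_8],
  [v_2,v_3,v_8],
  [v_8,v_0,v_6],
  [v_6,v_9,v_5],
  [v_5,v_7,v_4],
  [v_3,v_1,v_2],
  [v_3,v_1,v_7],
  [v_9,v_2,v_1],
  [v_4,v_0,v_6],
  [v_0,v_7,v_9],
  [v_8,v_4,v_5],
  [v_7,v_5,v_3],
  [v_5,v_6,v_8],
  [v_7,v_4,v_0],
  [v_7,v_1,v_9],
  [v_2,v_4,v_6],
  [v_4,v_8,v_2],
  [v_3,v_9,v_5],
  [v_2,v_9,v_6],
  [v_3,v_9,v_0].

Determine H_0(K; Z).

Take the total order v_0 < v_1 < v_2 < v_3 < v_4 < v_5 < v_6 < v_7 < v_8 < v_9 on the vertex set. Then K (dimension 2) consists of the simplices:

  0-simplices (10): [v_0], [v_1], [v_2], [v_3], [v_4], [v_5], [v_6], [v_7], [v_8], [v_9]
  1-simplices (30): (30 of them)
  2-simplices (20): (20 of them)

giving chain groups C_0 ≅ Z^10, C_1 ≅ Z^30, C_2 ≅ Z^20.

The boundary map ∂_1: C_1 → C_0 is given by ∂[p,q] = [q] − [p]. For instance
  ∂[v_4,v_7] = [v_7] − [v_4].
The resulting 10×30 matrix has rank 9, and its Smith normal form has invariant factors (1,1,1,1,1,1,1,1,1).

The boundary map ∂_2: C_2 → C_1 maps a triangle to the signed sum of its edges. For instance
  ∂[v_4,v_5,v_8] = [v_5,v_8] − [v_4,v_8] + [v_4,v_5],
  ∂[v_2,v_4,v_6] = [v_4,v_6] − [v_2,v_6] + [v_2,v_4].
As a 30×20 matrix over Z this has rank 20, with invariant factors (1,1,1,1,1,1,1,1,1,1,1,1,1,1,1,1,1,1,1,2).

From H_k ≅ ker(∂_k) / im(∂_{k+1}) we obtain:

  H_0: rank C_0 − rank ∂_1 = 10 − 9 = 1, and the invariant factors of ∂_1 are all 1, so H_0 = Z.

(K is a triangulation of the Klein bottle.)

H_0 = Z.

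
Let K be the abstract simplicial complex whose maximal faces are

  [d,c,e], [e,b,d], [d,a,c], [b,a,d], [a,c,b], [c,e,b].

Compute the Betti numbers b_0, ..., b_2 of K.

We work with the vertex ordering a < b < c < d < e. The simplices of K, each written with vertices in increasing order, are:

  0-simplices (5): a, b, c, d, e
  1-simplices (9): ab, ac, ad, bc, bd, be, cd, ce, de
  2-simplices (6): abc, abd, acd, bce, bde, cde

Hence C_0 ≅ Z^5, C_1 ≅ Z^9, C_2 ≅ Z^6.

The boundary map ∂_1: C_1 → C_0 sends each edge [p,q] (with p < q) to q − p.
The 5×9 boundary matrix has rank 4 and Smith normal form diag(1,1,1,1).

Boundary ∂_2: C_2 → C_1 acts by ∂[p,q,r] = [q,r] − [p,r] + [p,q]. For instance
  ∂cde = de − ce + cd,
  ∂bde = de − be + bd.
This gives a 9×6 integer matrix of rank 5; reducing to Smith normal form yields diagonal entries (1,1,1,1,1).

Now H_k = ker ∂_k / im ∂_{k+1}, so:

  H_0: rank C_0 − rank ∂_1 = 5 − 4 = 1, and the invariant factors of ∂_1 are all 1, so H_0 ≅ Z.
  H_1: rank ker ∂_1 − rank ∂_2 = (9 − 4) − 5 = 0, and the invariant factors of ∂_2 are all 1, so H_1 ≅ 0.
  H_2: rank ker ∂_2 − rank ∂_3 = (6 − 5) − 0 = 1, and there is no ∂_3, so H_2 ≅ Z.

(K is a triangulation of the 2-sphere S^2.)

Hence the Betti numbers are b_0 = 1, b_1 = 0, b_2 = 1.

b_0 = 1, b_1 = 0, b_2 = 1.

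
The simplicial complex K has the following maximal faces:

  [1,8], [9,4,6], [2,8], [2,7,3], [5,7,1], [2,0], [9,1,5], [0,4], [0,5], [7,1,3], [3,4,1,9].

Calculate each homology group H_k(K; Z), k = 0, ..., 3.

K has 10 vertices, 20 edges, 9 triangles, 1 3-simplex.
rank ∂_0 = 0, rank ∂_1 = 9 ⇒ b_0 = 10 − 0 − 9 = 1; all invariant factors of ∂_1 are 1 so no torsion. So H_0 = Z.
rank ∂_1 = 9, rank ∂_2 = 8 ⇒ b_1 = 20 − 9 − 8 = 3; all invariant factors of ∂_2 are 1 so no torsion. So H_1 = Z^3.
rank ∂_2 = 8, rank ∂_3 = 1 ⇒ b_2 = 9 − 8 − 1 = 0; all invariant factors of ∂_3 are 1 so no torsion. So H_2 = 0.
rank ∂_3 = 1, rank ∂_4 = 0 ⇒ b_3 = 1 − 1 − 0 = 0. So H_3 = 0.

H_0 = Z,  H_1 = Z^3,  H_2 = 0,  H_3 = 0.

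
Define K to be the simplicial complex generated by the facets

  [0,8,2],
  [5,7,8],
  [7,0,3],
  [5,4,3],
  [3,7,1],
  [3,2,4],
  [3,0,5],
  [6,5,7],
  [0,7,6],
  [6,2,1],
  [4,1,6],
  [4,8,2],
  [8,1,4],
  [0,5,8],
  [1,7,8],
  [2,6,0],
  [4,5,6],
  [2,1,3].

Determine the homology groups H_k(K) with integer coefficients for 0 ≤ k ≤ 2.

H_0 ≅ Z,  H_1 ≅ Z × Z/2,  H_2 = 0.

We work with the vertex ordering 0 < 1 < 2 < 3 < 4 < 5 < 6 < 7 < 8. The simplices of K, each written with vertices in increasing order, are:

  0-simplices (9): [0], [1], [2], [3], [4], [5], [6], [7], [8]
  1-simplices (27): (27 of them)
  2-simplices (18): [0,2,6], [0,2,8], [0,3,5], [0,3,7], [0,5,8], [0,6,7], [1,2,3], [1,2,6], [1,3,7], [1,4,6], [1,4,8], [1,7,8], [2,3,4], [2,4,8], [3,4,5], [4,5,6], [5,6,7], [5,7,8]

so the chain groups are C_0 ≅ Z^9, C_1 ≅ Z^27, C_2 ≅ Z^18.

∂_1: C_1 → C_0 sends each edge [p,q] (with p < q) to q − p.
The 9×27 boundary matrix has rank 8 and Smith normal form diag(1,1,1,1,1,1,1,1).

The boundary map ∂_2: C_2 → C_1 acts by ∂[p,q,r] = [q,r] − [p,r] + [p,q]. For instance
  ∂[0,3,5] = [3,5] − [0,5] + [0,3],
  ∂[0,3,7] = [3,7] − [0,7] + [0,3].
As a 27×18 matrix over Z this has rank 18, with invariant factors (1,1,1,1,1,1,1,1,1,1,1,1,1,1,1,1,1,2).

From H_k ≅ ker(∂_k) / im(∂_{k+1}) we obtain:

  H_0: rank C_0 − rank ∂_1 = 9 − 8 = 1, and the invariant factors of ∂_1 are all 1, so H_0 = Z.
  H_1: rank ker ∂_1 − rank ∂_2 = (27 − 8) − 18 = 1, and ∂_2 has invariant factor 2 > 1, so H_1 = Z × Z/2.
  H_2: rank ker ∂_2 − rank ∂_3 = (18 − 18) − 0 = 0, and there is no ∂_3, so H_2 = 0.

(K is a triangulation of the Klein bottle.)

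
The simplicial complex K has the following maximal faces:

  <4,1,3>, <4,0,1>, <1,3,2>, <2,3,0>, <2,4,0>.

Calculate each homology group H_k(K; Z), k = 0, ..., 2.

H_0 = Z,  H_1 = Z,  H_2 = 0.

Take the total order 0 < 1 < 2 < 3 < 4 on the vertex set. Then K (dimension 2) consists of the simplices:

  0-simplices (5): [0], [1], [2], [3], [4]
  1-simplices (10): [0,1], [0,2], [0,3], [0,4], [1,2], [1,3], [1,4], [2,3], [2,4], [3,4]
  2-simplices (5): [0,1,4], [0,2,3], [0,2,4], [1,2,3], [1,3,4]

so the chain groups are C_0 ≅ Z^5, C_1 ≅ Z^10, C_2 ≅ Z^5.

The boundary map ∂_1: C_1 → C_0 sends each edge [p,q] (with p < q) to q − p.
The 5×10 boundary matrix has rank 4 and Smith normal form diag(1,1,1,1).

The boundary map ∂_2: C_2 → C_1 sends each 2-simplex [p,q,r] to [q,r] − [p,r] + [p,q]. For instance
  ∂[0,1,4] = [1,4] − [0,4] + [0,1],
  ∂[0,2,4] = [2,4] − [0,4] + [0,2].
This gives a 10×5 integer matrix of rank 5; reducing to Smith normal form yields diagonal entries (1,1,1,1,1).

Reading off H_k = ker ∂_k / im ∂_{k+1}:

  H_0: rank C_0 − rank ∂_1 = 5 − 4 = 1, and the invariant factors of ∂_1 are all 1, so H_0 ≅ Z.
  H_1: rank ker ∂_1 − rank ∂_2 = (10 − 4) − 5 = 1, and the invariant factors of ∂_2 are all 1, so H_1 ≅ Z.
  H_2: rank ker ∂_2 − rank ∂_3 = (5 − 5) − 0 = 0, and there is no ∂_3, so H_2 ≅ 0.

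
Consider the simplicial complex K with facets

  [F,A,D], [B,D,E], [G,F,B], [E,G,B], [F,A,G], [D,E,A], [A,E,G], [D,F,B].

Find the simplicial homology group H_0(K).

We work with the vertex ordering A < B < D < E < F < G. The simplices of K, each written with vertices in increasing order, are:

  0-simplices (6): A, B, D, E, F, G
  1-simplices (12): AD, AE, AF, AG, BD, BE, BF, BG, DE, DF, EG, FG
  2-simplices (8): ADE, ADF, AEG, AFG, BDE, BDF, BEG, BFG

giving chain groups C_0 ≅ Z^6, C_1 ≅ Z^12, C_2 ≅ Z^8.

The boundary map ∂_1: C_1 → C_0 is given by ∂[p,q] = [q] − [p]. For instance
  ∂BF = F − B.
This gives a 6×12 integer matrix of rank 5; reducing to Smith normal form yields diagonal entries (1,1,1,1,1).

The boundary map ∂_2: C_2 → C_1 acts by ∂[p,q,r] = [q,r] − [p,r] + [p,q]. For instance
  ∂BEG = EG − BG + BE,
  ∂BDF = DF − BF + BD.
The resulting 12×8 matrix has rank 7, and its Smith normal form has invariant factors (1,1,1,1,1,1,1).

Reading off H_k = ker ∂_k / im ∂_{k+1}:

  H_0: rank C_0 − rank ∂_1 = 6 − 5 = 1, and the invariant factors of ∂_1 are all 1, so H_0 ≅ Z.

H_0 = Z.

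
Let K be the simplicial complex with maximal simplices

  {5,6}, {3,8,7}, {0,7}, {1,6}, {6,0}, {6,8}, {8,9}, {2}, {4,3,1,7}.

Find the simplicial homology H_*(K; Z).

H_0 ≅ Z^2,  H_1 ≅ Z^2,  H_2 = 0,  H_3 = 0.

We work with the vertex ordering 0 < 1 < 2 < 3 < 4 < 5 < 6 < 7 < 8 < 9. The simplices of K, each written with vertices in increasing order, are:

  0-simplices (10): [0], [1], [2], [3], [4], [5], [6], [7], [8], [9]
  1-simplices (14): [0,6], [0,7], [1,3], [1,4], [1,6], [1,7], [3,4], [3,7], [3,8], [4,7], [5,6], [6,8], [7,8], [8,9]
  2-simplices (5): [1,3,4], [1,3,7], [1,4,7], [3,4,7], [3,7,8]
  3-simplices (1): [1,3,4,7]

so the chain groups are C_0 ≅ Z^10, C_1 ≅ Z^14, C_2 ≅ Z^5, C_3 ≅ Z^1.

The boundary map ∂_1: C_1 → C_0 is given by ∂[p,q] = [q] − [p].
This gives a 10×14 integer matrix of rank 8; reducing to Smith normal form yields diagonal entries (1,1,1,1,1,1,1,1).

The boundary map ∂_2: C_2 → C_1 acts by ∂[p,q,r] = [q,r] − [p,r] + [p,q]. For instance
  ∂[3,4,7] = [4,7] − [3,7] + [3,4],
  ∂[3,7,8] = [7,8] − [3,8] + [3,7].
The resulting 14×5 matrix has rank 4, and its Smith normal form has invariant factors (1,1,1,1).

The boundary map ∂_3: C_3 → C_2 sends each 3-simplex σ to the alternating sum Σ_i (−1)^i (σ with its i-th vertex removed). For instance
  ∂[1,3,4,7] = [3,4,7] − [1,4,7] + [1,3,7] − [1,3,4].
The 5×1 boundary matrix has rank 1 and Smith normal form diag(1).

Computing H_k = (kernel of ∂_k) / (image of ∂_{k+1}):

  H_0: rank C_0 − rank ∂_1 = 10 − 8 = 2, and the invariant factors of ∂_1 are all 1, so H_0 ≅ Z^2.
  H_1: rank ker ∂_1 − rank ∂_2 = (14 − 8) − 4 = 2, and the invariant factors of ∂_2 are all 1, so H_1 ≅ Z^2.
  H_2: rank ker ∂_2 − rank ∂_3 = (5 − 4) − 1 = 0, and the invariant factors of ∂_3 are all 1, so H_2 ≅ 0.
  H_3: rank ker ∂_3 − rank ∂_4 = (1 − 1) − 0 = 0, and there is no ∂_4, so H_3 ≅ 0.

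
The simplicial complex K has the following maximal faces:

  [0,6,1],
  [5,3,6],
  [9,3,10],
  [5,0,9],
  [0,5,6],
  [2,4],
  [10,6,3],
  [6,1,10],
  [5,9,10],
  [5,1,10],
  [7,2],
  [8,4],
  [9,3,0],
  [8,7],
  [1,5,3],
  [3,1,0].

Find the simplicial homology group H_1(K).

Order the vertices as 0 < 1 < 2 < 3 < 4 < 5 < 6 < 7 < 8 < 9 < 10. Listing each simplex with vertices in this order, K has dimension 2 with simplices:

  0-simplices (11): [0], [1], [2], [3], [4], [5], [6], [7], [8], [9], [10]
  1-simplices (22): [0,1], [0,3], [0,5], [0,6], [0,9], [1,3], [1,5], [1,6], [1,10], [2,4], [2,7], [3,5], [3,6], [3,9], [3,10], [4,8], [5,6], [5,9], [5,10], [6,10], [7,8], [9,10]
  2-simplices (12): [0,1,3], [0,1,6], [0,3,9], [0,5,6], [0,5,9], [1,3,5], [1,5,10], [1,6,10], [3,5,6], [3,6,10], [3,9,10], [5,9,10]

Hence C_0 ≅ Z^11, C_1 ≅ Z^22, C_2 ≅ Z^12.

∂_1: C_1 → C_0 maps an edge to its endpoints' difference, ∂[p,q] = q − p. For instance
  ∂[2,7] = [7] − [2].
As a 11×22 matrix over Z this has rank 9, with invariant factors (1,1,1,1,1,1,1,1,1).

The boundary map ∂_2: C_2 → C_1 sends each 2-simplex [p,q,r] to [q,r] − [p,r] + [p,q]. For instance
  ∂[0,1,3] = [1,3] − [0,3] + [0,1],
  ∂[0,1,6] = [1,6] − [0,6] + [0,1].
The 22×12 boundary matrix has rank 12 and Smith normal form diag(1,1,1,1,1,1,1,1,1,1,1,2).

Reading off H_k = ker ∂_k / im ∂_{k+1}:

  H_1: rank ker ∂_1 − rank ∂_2 = (22 − 9) − 12 = 1, and ∂_2 has invariant factor 2 > 1, so H_1 = Z ⊕ Z/2Z.

(K is a triangulation of the disjoint union of the real projective plane RP^2 and the circle S^1.)

H_1 ≅ Z ⊕ Z/2Z.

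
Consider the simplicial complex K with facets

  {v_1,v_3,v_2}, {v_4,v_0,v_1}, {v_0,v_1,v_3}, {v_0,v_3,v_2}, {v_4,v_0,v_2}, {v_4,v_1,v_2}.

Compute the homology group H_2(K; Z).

Order the vertices as v_0 < v_1 < v_2 < v_3 < v_4. Listing each simplex with vertices in this order, K has dimension 2 with simplices:

  0-simplices (5): [v_0], [v_1], [v_2], [v_3], [v_4]
  1-simplices (9): [v_0,v_1], [v_0,v_2], [v_0,v_3], [v_0,v_4], [v_1,v_2], [v_1,v_3], [v_1,v_4], [v_2,v_3], [v_2,v_4]
  2-simplices (6): [v_0,v_1,v_3], [v_0,v_1,v_4], [v_0,v_2,v_3], [v_0,v_2,v_4], [v_1,v_2,v_3], [v_1,v_2,v_4]

giving chain groups C_0 ≅ Z^5, C_1 ≅ Z^9, C_2 ≅ Z^6.

The boundary map ∂_1: C_1 → C_0 is given by ∂[p,q] = [q] − [p]. For instance
  ∂[v_2,v_3] = [v_3] − [v_2].
As a 5×9 matrix over Z this has rank 4, with invariant factors (1,1,1,1).

Boundary ∂_2: C_2 → C_1 acts by ∂[p,q,r] = [q,r] − [p,r] + [p,q]. For instance
  ∂[v_0,v_2,v_3] = [v_2,v_3] − [v_0,v_3] + [v_0,v_2],
  ∂[v_1,v_2,v_3] = [v_2,v_3] − [v_1,v_3] + [v_1,v_2].
The resulting 9×6 matrix has rank 5, and its Smith normal form has invariant factors (1,1,1,1,1).

Reading off H_k = ker ∂_k / im ∂_{k+1}:

  H_2: rank ker ∂_2 − rank ∂_3 = (6 − 5) − 0 = 1, and there is no ∂_3, so H_2 = Z.

H_2 ≅ Z.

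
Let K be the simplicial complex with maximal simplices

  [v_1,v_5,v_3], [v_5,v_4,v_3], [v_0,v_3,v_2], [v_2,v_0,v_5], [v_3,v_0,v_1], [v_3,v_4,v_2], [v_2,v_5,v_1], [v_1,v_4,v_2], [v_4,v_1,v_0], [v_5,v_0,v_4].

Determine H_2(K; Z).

Take the total order v_0 < v_1 < v_2 < v_3 < v_4 < v_5 on the vertex set. Then K (dimension 2) consists of the simplices:

  0-simplices (6): [v_0], [v_1], [v_2], [v_3], [v_4], [v_5]
  1-simplices (15): (15 of them)
  2-simplices (10): [v_0,v_1,v_3], [v_0,v_1,v_4], [v_0,v_2,v_3], [v_0,v_2,v_5], [v_0,v_4,v_5], [v_1,v_2,v_4], [v_1,v_2,v_5], [v_1,v_3,v_5], [v_2,v_3,v_4], [v_3,v_4,v_5]

Hence C_0 ≅ Z^6, C_1 ≅ Z^15, C_2 ≅ Z^10.

Boundary ∂_1: C_1 → C_0 sends each edge [p,q] (with p < q) to q − p. For instance
  ∂[v_3,v_5] = [v_5] − [v_3].
The 6×15 boundary matrix has rank 5 and Smith normal form diag(1,1,1,1,1).

∂_2: C_2 → C_1 maps a triangle to the signed sum of its edges. For instance
  ∂[v_2,v_3,v_4] = [v_3,v_4] − [v_2,v_4] + [v_2,v_3],
  ∂[v_0,v_1,v_3] = [v_1,v_3] − [v_0,v_3] + [v_0,v_1].
The resulting 15×10 matrix has rank 10, and its Smith normal form has invariant factors (1,1,1,1,1,1,1,1,1,2).

Computing H_k = (kernel of ∂_k) / (image of ∂_{k+1}):

  H_2: rank ker ∂_2 − rank ∂_3 = (10 − 10) − 0 = 0, and there is no ∂_3, so H_2 = 0.

H_2 ≅ 0.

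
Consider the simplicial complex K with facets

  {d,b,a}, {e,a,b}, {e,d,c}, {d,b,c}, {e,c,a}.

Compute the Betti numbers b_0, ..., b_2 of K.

b_0 = 1, b_1 = 1, b_2 = 0.

K has 5 vertices, 10 edges, 5 triangles.
rank ∂_0 = 0, rank ∂_1 = 4 ⇒ b_0 = 5 − 0 − 4 = 1; all invariant factors of ∂_1 are 1 so no torsion. So H_0 ≅ Z.
rank ∂_1 = 4, rank ∂_2 = 5 ⇒ b_1 = 10 − 4 − 5 = 1; all invariant factors of ∂_2 are 1 so no torsion. So H_1 ≅ Z.
rank ∂_2 = 5, rank ∂_3 = 0 ⇒ b_2 = 5 − 5 − 0 = 0. So H_2 ≅ 0.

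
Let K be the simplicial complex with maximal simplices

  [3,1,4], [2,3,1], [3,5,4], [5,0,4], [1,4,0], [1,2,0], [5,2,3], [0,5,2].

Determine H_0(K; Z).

We work with the vertex ordering 0 < 1 < 2 < 3 < 4 < 5. The simplices of K, each written with vertices in increasing order, are:

  0-simplices (6): [0], [1], [2], [3], [4], [5]
  1-simplices (12): [0,1], [0,2], [0,4], [0,5], [1,2], [1,3], [1,4], [2,3], [2,5], [3,4], [3,5], [4,5]
  2-simplices (8): [0,1,2], [0,1,4], [0,2,5], [0,4,5], [1,2,3], [1,3,4], [2,3,5], [3,4,5]

giving chain groups C_0 ≅ Z^6, C_1 ≅ Z^12, C_2 ≅ Z^8.

∂_1: C_1 → C_0 maps an edge to its endpoints' difference, ∂[p,q] = q − p.
This gives a 6×12 integer matrix of rank 5; reducing to Smith normal form yields diagonal entries (1,1,1,1,1).

Boundary ∂_2: C_2 → C_1 sends each 2-simplex [p,q,r] to [q,r] − [p,r] + [p,q]. For instance
  ∂[1,2,3] = [2,3] − [1,3] + [1,2],
  ∂[0,1,4] = [1,4] − [0,4] + [0,1].
The resulting 12×8 matrix has rank 7, and its Smith normal form has invariant factors (1,1,1,1,1,1,1).

Computing H_k = (kernel of ∂_k) / (image of ∂_{k+1}):

  H_0: rank C_0 − rank ∂_1 = 6 − 5 = 1, and the invariant factors of ∂_1 are all 1, so H_0 ≅ Z.

(K is a triangulation of the 2-sphere S^2.)

H_0 ≅ Z.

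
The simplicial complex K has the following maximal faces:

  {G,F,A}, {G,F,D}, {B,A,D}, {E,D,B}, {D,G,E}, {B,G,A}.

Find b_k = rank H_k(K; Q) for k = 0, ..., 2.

b_0 = 1, b_1 = 1, b_2 = 0.

Fix the vertex order A < B < D < E < F < G and write every simplex with vertices in increasing order. Then dim K = 2 and the simplices of K are:

  0-simplices (6): A, B, D, E, F, G
  1-simplices (12): AB, AD, AF, AG, BD, BE, BG, DE, DF, DG, EG, FG
  2-simplices (6): ABD, ABG, AFG, BDE, DEG, DFG

Hence C_0 ≅ Z^6, C_1 ≅ Z^12, C_2 ≅ Z^6.

∂_1: C_1 → C_0 sends each edge [p,q] (with p < q) to q − p. For instance
  ∂FG = G − F.
The 6×12 boundary matrix has rank 5 and Smith normal form diag(1,1,1,1,1).

Boundary ∂_2: C_2 → C_1 sends each 2-simplex [p,q,r] to [q,r] − [p,r] + [p,q]. For instance
  ∂ABD = BD − AD + AB,
  ∂ABG = BG − AG + AB.
This gives a 12×6 integer matrix of rank 6; reducing to Smith normal form yields diagonal entries (1,1,1,1,1,1).

From H_k ≅ ker(∂_k) / im(∂_{k+1}) we obtain:

  H_0: rank C_0 − rank ∂_1 = 6 − 5 = 1, and the invariant factors of ∂_1 are all 1, so H_0 = Z.
  H_1: rank ker ∂_1 − rank ∂_2 = (12 − 5) − 6 = 1, and the invariant factors of ∂_2 are all 1, so H_1 = Z.
  H_2: rank ker ∂_2 − rank ∂_3 = (6 − 6) − 0 = 0, and there is no ∂_3, so H_2 = 0.

(K is a triangulation of the cylinder S^1 x I.)

Hence the Betti numbers are b_0 = 1, b_1 = 1, b_2 = 0.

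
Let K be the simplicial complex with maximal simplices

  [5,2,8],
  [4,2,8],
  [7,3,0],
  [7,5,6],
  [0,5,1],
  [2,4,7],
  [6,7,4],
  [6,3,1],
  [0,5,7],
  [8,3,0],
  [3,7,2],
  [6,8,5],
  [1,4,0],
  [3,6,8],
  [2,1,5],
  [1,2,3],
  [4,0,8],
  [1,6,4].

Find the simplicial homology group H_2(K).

H_2 = Z.

Fix the vertex order 0 < 1 < 2 < 3 < 4 < 5 < 6 < 7 < 8 and write every simplex with vertices in increasing order. Then dim K = 2 and the simplices of K are:

  0-simplices (9): [0], [1], [2], [3], [4], [5], [6], [7], [8]
  1-simplices (27): (27 of them)
  2-simplices (18): [0,1,4], [0,1,5], [0,3,7], [0,3,8], [0,4,8], [0,5,7], [1,2,3], [1,2,5], [1,3,6], [1,4,6], [2,3,7], [2,4,7], [2,4,8], [2,5,8], [3,6,8], [4,6,7], [5,6,7], [5,6,8]

giving chain groups C_0 ≅ Z^9, C_1 ≅ Z^27, C_2 ≅ Z^18.

Boundary ∂_1: C_1 → C_0 maps an edge to its endpoints' difference, ∂[p,q] = q − p.
As a 9×27 matrix over Z this has rank 8, with invariant factors (1,1,1,1,1,1,1,1).

The boundary map ∂_2: C_2 → C_1 acts by ∂[p,q,r] = [q,r] − [p,r] + [p,q]. For instance
  ∂[5,6,8] = [6,8] − [5,8] + [5,6],
  ∂[0,1,4] = [1,4] − [0,4] + [0,1].
The resulting 27×18 matrix has rank 17, and its Smith normal form has invariant factors (1,1,1,1,1,1,1,1,1,1,1,1,1,1,1,1,1).

Reading off H_k = ker ∂_k / im ∂_{k+1}:

  H_2: rank ker ∂_2 − rank ∂_3 = (18 − 17) − 0 = 1, and there is no ∂_3, so H_2 ≅ Z.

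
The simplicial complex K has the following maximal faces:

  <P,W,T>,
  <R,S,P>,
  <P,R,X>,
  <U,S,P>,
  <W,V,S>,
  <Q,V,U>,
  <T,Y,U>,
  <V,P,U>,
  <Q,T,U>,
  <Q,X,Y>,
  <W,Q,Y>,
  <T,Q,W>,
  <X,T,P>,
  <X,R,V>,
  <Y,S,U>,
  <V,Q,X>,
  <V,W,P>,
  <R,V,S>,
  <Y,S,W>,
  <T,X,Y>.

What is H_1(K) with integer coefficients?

H_1 ≅ Z ⊕ Z/2Z.

We work with the vertex ordering P < Q < R < S < T < U < V < W < X < Y. The simplices of K, each written with vertices in increasing order, are:

  0-simplices (10): P, Q, R, S, T, U, V, W, X, Y
  1-simplices (30): PR, PS, PT, PU, PV, PW, PX, QT, QU, QV, QW, QX, QY, RS, RV, RX, SU, SV, SW, SY, TU, TW, TX, TY, UV, UY, VW, VX, WY, XY
  2-simplices (20): PRS, PRX, PSU, PTW, PTX, PUV, PVW, QTU, QTW, QUV, QVX, QWY, QXY, RSV, RVX, SUY, SVW, SWY, TUY, TXY

giving chain groups C_0 ≅ Z^10, C_1 ≅ Z^30, C_2 ≅ Z^20.

Boundary ∂_1: C_1 → C_0 is given by ∂[p,q] = [q] − [p].
This gives a 10×30 integer matrix of rank 9; reducing to Smith normal form yields diagonal entries (1,1,1,1,1,1,1,1,1).

Boundary ∂_2: C_2 → C_1 acts by ∂[p,q,r] = [q,r] − [p,r] + [p,q]. For instance
  ∂PRS = RS − PS + PR,
  ∂PVW = VW − PW + PV.
This gives a 30×20 integer matrix of rank 20; reducing to Smith normal form yields diagonal entries (1,1,1,1,1,1,1,1,1,1,1,1,1,1,1,1,1,1,1,2).

Now H_k = ker ∂_k / im ∂_{k+1}, so:

  H_1: rank ker ∂_1 − rank ∂_2 = (30 − 9) − 20 = 1, and ∂_2 has invariant factor 2 > 1, so H_1 = Z ⊕ Z/2Z.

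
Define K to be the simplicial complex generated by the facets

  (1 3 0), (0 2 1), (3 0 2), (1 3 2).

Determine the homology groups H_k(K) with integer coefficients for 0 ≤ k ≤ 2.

K has 4 vertices, 6 edges, 4 triangles.
rank ∂_0 = 0, rank ∂_1 = 3 ⇒ b_0 = 4 − 0 − 3 = 1; all invariant factors of ∂_1 are 1 so no torsion. So H_0 ≅ Z.
rank ∂_1 = 3, rank ∂_2 = 3 ⇒ b_1 = 6 − 3 − 3 = 0; all invariant factors of ∂_2 are 1 so no torsion. So H_1 ≅ 0.
rank ∂_2 = 3, rank ∂_3 = 0 ⇒ b_2 = 4 − 3 − 0 = 1. So H_2 ≅ Z.

H_0 = Z,  H_1 = 0,  H_2 = Z.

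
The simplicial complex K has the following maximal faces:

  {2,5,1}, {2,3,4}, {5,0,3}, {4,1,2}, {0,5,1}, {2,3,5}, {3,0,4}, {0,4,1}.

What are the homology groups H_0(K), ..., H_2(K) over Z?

Fix the vertex order 0 < 1 < 2 < 3 < 4 < 5 and write every simplex with vertices in increasing order. Then dim K = 2 and the simplices of K are:

  0-simplices (6): [0], [1], [2], [3], [4], [5]
  1-simplices (12): [0,1], [0,3], [0,4], [0,5], [1,2], [1,4], [1,5], [2,3], [2,4], [2,5], [3,4], [3,5]
  2-simplices (8): [0,1,4], [0,1,5], [0,3,4], [0,3,5], [1,2,4], [1,2,5], [2,3,4], [2,3,5]

so the chain groups are C_0 ≅ Z^6, C_1 ≅ Z^12, C_2 ≅ Z^8.

Boundary ∂_1: C_1 → C_0 maps an edge to its endpoints' difference, ∂[p,q] = q − p. For instance
  ∂[0,5] = [5] − [0].
The 6×12 boundary matrix has rank 5 and Smith normal form diag(1,1,1,1,1).

The boundary map ∂_2: C_2 → C_1 acts by ∂[p,q,r] = [q,r] − [p,r] + [p,q]. For instance
  ∂[0,1,5] = [1,5] − [0,5] + [0,1],
  ∂[0,3,4] = [3,4] − [0,4] + [0,3].
The 12×8 boundary matrix has rank 7 and Smith normal form diag(1,1,1,1,1,1,1).

Now H_k = ker ∂_k / im ∂_{k+1}, so:

  H_0: rank C_0 − rank ∂_1 = 6 − 5 = 1, and the invariant factors of ∂_1 are all 1, so H_0 ≅ Z.
  H_1: rank ker ∂_1 − rank ∂_2 = (12 − 5) − 7 = 0, and the invariant factors of ∂_2 are all 1, so H_1 ≅ 0.
  H_2: rank ker ∂_2 − rank ∂_3 = (8 − 7) − 0 = 1, and there is no ∂_3, so H_2 ≅ Z.

(K is a triangulation of the 2-sphere S^2.)

H_0 = Z,  H_1 = 0,  H_2 = Z.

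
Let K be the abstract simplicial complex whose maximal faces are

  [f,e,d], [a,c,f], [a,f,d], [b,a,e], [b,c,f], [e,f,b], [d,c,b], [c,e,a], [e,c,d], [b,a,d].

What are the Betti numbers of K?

We work with the vertex ordering a < b < c < d < e < f. The simplices of K, each written with vertices in increasing order, are:

  0-simplices (6): a, b, c, d, e, f
  1-simplices (15): ab, ac, ad, ae, af, bc, bd, be, bf, cd, ce, cf, de, df, ef
  2-simplices (10): abd, abe, ace, acf, adf, bcd, bcf, bef, cde, def

Hence C_0 ≅ Z^6, C_1 ≅ Z^15, C_2 ≅ Z^10.

Boundary ∂_1: C_1 → C_0 maps an edge to its endpoints' difference, ∂[p,q] = q − p. For instance
  ∂ae = e − a.
The resulting 6×15 matrix has rank 5, and its Smith normal form has invariant factors (1,1,1,1,1).

∂_2: C_2 → C_1 maps a triangle to the signed sum of its edges. For instance
  ∂adf = df − af + ad,
  ∂bcd = cd − bd + bc.
The resulting 15×10 matrix has rank 10, and its Smith normal form has invariant factors (1,1,1,1,1,1,1,1,1,2).

From H_k ≅ ker(∂_k) / im(∂_{k+1}) we obtain:

  H_0: rank C_0 − rank ∂_1 = 6 − 5 = 1, and the invariant factors of ∂_1 are all 1, so H_0 ≅ Z.
  H_1: rank ker ∂_1 − rank ∂_2 = (15 − 5) − 10 = 0, and ∂_2 has invariant factor 2 > 1, so H_1 ≅ Z/2.
  H_2: rank ker ∂_2 − rank ∂_3 = (10 − 10) − 0 = 0, and there is no ∂_3, so H_2 ≅ 0.

Hence the Betti numbers are b_0 = 1, b_1 = 0, b_2 = 0.

b_0 = 1, b_1 = 0, b_2 = 0.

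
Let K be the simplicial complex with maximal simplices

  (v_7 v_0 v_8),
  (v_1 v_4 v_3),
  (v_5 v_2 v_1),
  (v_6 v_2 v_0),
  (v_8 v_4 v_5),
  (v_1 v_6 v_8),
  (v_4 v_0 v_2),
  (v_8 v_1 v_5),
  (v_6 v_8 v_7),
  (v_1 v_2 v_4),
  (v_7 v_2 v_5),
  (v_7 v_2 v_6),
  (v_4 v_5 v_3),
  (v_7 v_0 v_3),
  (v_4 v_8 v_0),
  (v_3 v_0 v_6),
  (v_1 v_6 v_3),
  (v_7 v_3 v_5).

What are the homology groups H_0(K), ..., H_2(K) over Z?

H_0 ≅ Z,  H_1 ≅ Z ⊕ Z/2,  H_2 = 0.

We work with the vertex ordering v_0 < v_1 < v_2 < v_3 < v_4 < v_5 < v_6 < v_7 < v_8. The simplices of K, each written with vertices in increasing order, are:

  0-simplices (9): [v_0], [v_1], [v_2], [v_3], [v_4], [v_5], [v_6], [v_7], [v_8]
  1-simplices (27): (27 of them)
  2-simplices (18): (18 of them)

Hence C_0 ≅ Z^9, C_1 ≅ Z^27, C_2 ≅ Z^18.

The boundary map ∂_1: C_1 → C_0 sends each edge [p,q] (with p < q) to q − p. For instance
  ∂[v_6,v_7] = [v_7] − [v_6].
This gives a 9×27 integer matrix of rank 8; reducing to Smith normal form yields diagonal entries (1,1,1,1,1,1,1,1).

Boundary ∂_2: C_2 → C_1 acts by ∂[p,q,r] = [q,r] − [p,r] + [p,q]. For instance
  ∂[v_0,v_7,v_8] = [v_7,v_8] − [v_0,v_8] + [v_0,v_7],
  ∂[v_1,v_5,v_8] = [v_5,v_8] − [v_1,v_8] + [v_1,v_5].
As a 27×18 matrix over Z this has rank 18, with invariant factors (1,1,1,1,1,1,1,1,1,1,1,1,1,1,1,1,1,2).

Reading off H_k = ker ∂_k / im ∂_{k+1}:

  H_0: rank C_0 − rank ∂_1 = 9 − 8 = 1, and the invariant factors of ∂_1 are all 1, so H_0 ≅ Z.
  H_1: rank ker ∂_1 − rank ∂_2 = (27 − 8) − 18 = 1, and ∂_2 has invariant factor 2 > 1, so H_1 ≅ Z ⊕ Z/2.
  H_2: rank ker ∂_2 − rank ∂_3 = (18 − 18) − 0 = 0, and there is no ∂_3, so H_2 ≅ 0.

As a check, the Euler characteristic is 9 − 27 + 18 = 0, which agrees with 1 − 1 + 0 = 0.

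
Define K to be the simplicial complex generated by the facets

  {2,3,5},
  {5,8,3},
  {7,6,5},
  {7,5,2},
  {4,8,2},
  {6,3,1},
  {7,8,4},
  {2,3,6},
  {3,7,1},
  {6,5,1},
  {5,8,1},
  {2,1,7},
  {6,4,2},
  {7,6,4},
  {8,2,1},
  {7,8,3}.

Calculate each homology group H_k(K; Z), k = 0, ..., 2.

Fix the vertex order 1 < 2 < 3 < 4 < 5 < 6 < 7 < 8 and write every simplex with vertices in increasing order. Then dim K = 2 and the simplices of K are:

  0-simplices (8): [1], [2], [3], [4], [5], [6], [7], [8]
  1-simplices (24): (24 of them)
  2-simplices (16): [1,2,7], [1,2,8], [1,3,6], [1,3,7], [1,5,6], [1,5,8], [2,3,5], [2,3,6], [2,4,6], [2,4,8], [2,5,7], [3,5,8], [3,7,8], [4,6,7], [4,7,8], [5,6,7]

so the chain groups are C_0 ≅ Z^8, C_1 ≅ Z^24, C_2 ≅ Z^16.

Boundary ∂_1: C_1 → C_0 is given by ∂[p,q] = [q] − [p]. For instance
  ∂[1,2] = [2] − [1].
The 8×24 boundary matrix has rank 7 and Smith normal form diag(1,1,1,1,1,1,1).

Boundary ∂_2: C_2 → C_1 acts by ∂[p,q,r] = [q,r] − [p,r] + [p,q]. For instance
  ∂[2,4,8] = [4,8] − [2,8] + [2,4],
  ∂[2,4,6] = [4,6] − [2,6] + [2,4].
The resulting 24×16 matrix has rank 15, and its Smith normal form has invariant factors (1,1,1,1,1,1,1,1,1,1,1,1,1,1,1).

Now H_k = ker ∂_k / im ∂_{k+1}, so:

  H_0: rank C_0 − rank ∂_1 = 8 − 7 = 1, and the invariant factors of ∂_1 are all 1, so H_0 ≅ Z.
  H_1: rank ker ∂_1 − rank ∂_2 = (24 − 7) − 15 = 2, and the invariant factors of ∂_2 are all 1, so H_1 ≅ Z^2.
  H_2: rank ker ∂_2 − rank ∂_3 = (16 − 15) − 0 = 1, and there is no ∂_3, so H_2 ≅ Z.

H_0 = Z,  H_1 = Z^2,  H_2 = Z.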